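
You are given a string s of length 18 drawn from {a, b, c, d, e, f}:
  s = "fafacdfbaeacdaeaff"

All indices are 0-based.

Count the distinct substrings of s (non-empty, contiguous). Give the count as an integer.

151

sorted suffixes:
  #0 SA[0]=10  'acdaeaff'
  #1 SA[1]=3  'acdfbaeacdaeaff'
  #2 SA[2]=8  'aeacdaeaff'
  #3 SA[3]=13  'aeaff'
  #4 SA[4]=1  'afacdfbaeacdaeaff'
  #5 SA[5]=15  'aff'
  #6 SA[6]=7  'baeacdaeaff'
  #7 SA[7]=11  'cdaeaff'
  #8 SA[8]=4  'cdfbaeacdaeaff'
  #9 SA[9]=12  'daeaff'
  #10 SA[10]=5  'dfbaeacdaeaff'
  #11 SA[11]=9  'eacdaeaff'
  #12 SA[12]=14  'eaff'
  #13 SA[13]=17  'f'
  #14 SA[14]=2  'facdfbaeacdaeaff'
  #15 SA[15]=0  'fafacdfbaeacdaeaff'
  #16 SA[16]=6  'fbaeacdaeaff'
  #17 SA[17]=16  'ff'

SA = [10, 3, 8, 13, 1, 15, 7, 11, 4, 12, 5, 9, 14, 17, 2, 0, 6, 16]
[i] adj suffixes → lcp
  [1] 10/3 → 3 ('acd')
  [2] 3/8 → 1 ('a')
  [3] 8/13 → 3 ('aea')
  [4] 13/1 → 1 ('a')
  [5] 1/15 → 2 ('af')
  [6] 15/7 → 0 ('')
  [7] 7/11 → 0 ('')
  [8] 11/4 → 2 ('cd')
  [9] 4/12 → 0 ('')
  [10] 12/5 → 1 ('d')
  [11] 5/9 → 0 ('')
  [12] 9/14 → 2 ('ea')
  [13] 14/17 → 0 ('')
  [14] 17/2 → 1 ('f')
  [15] 2/0 → 2 ('fa')
  [16] 0/6 → 1 ('f')
  [17] 6/16 → 1 ('f')

n(n+1)/2 = 18·19/2 = 171
Σ LCP = 0 + 3 + 1 + 3 + 1 + 2 + 0 + 0 + 2 + 0 + 1 + 0 + 2 + 0 + 1 + 2 + 1 + 1 = 20
distinct = 171 − 20 = 151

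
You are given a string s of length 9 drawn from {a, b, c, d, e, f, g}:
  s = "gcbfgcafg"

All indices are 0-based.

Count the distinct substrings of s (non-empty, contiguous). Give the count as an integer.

rank→(start, suffix):
  0 → (6, 'afg')
  1 → (2, 'bfgcafg')
  2 → (5, 'cafg')
  3 → (1, 'cbfgcafg')
  4 → (7, 'fg')
  5 → (3, 'fgcafg')
  6 → (8, 'g')
  7 → (4, 'gcafg')
  8 → (0, 'gcbfgcafg')

SA = [6, 2, 5, 1, 7, 3, 8, 4, 0]
rank  pair      lcp
   1  s[6:],s[2:]  0  ''
   2  s[2:],s[5:]  0  ''
   3  s[5:],s[1:]  1  'c'
   4  s[1:],s[7:]  0  ''
   5  s[7:],s[3:]  2  'fg'
   6  s[3:],s[8:]  0  ''
   7  s[8:],s[4:]  1  'g'
   8  s[4:],s[0:]  2  'gc'

n(n+1)/2 = 9·10/2 = 45
Σ LCP = 0 + 0 + 0 + 1 + 0 + 2 + 0 + 1 + 2 = 6
distinct = 45 − 6 = 39

39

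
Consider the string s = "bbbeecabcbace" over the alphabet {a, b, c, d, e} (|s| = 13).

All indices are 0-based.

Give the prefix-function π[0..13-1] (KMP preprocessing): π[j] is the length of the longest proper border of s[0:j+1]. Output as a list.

π[0] = 0
j=1 s[j]='b': π[1]=1 (border 'b')
j=2 s[j]='b': π[2]=2 (border 'bb')
j=3 s[j]='e': k: 2→1→0; π[3]=0 (border '')
j=4 s[j]='e': π[4]=0 (border '')
j=5 s[j]='c': π[5]=0 (border '')
j=6 s[j]='a': π[6]=0 (border '')
j=7 s[j]='b': π[7]=1 (border 'b')
j=8 s[j]='c': k: 1→0; π[8]=0 (border '')
j=9 s[j]='b': π[9]=1 (border 'b')
j=10 s[j]='a': k: 1→0; π[10]=0 (border '')
j=11 s[j]='c': π[11]=0 (border '')
j=12 s[j]='e': π[12]=0 (border '')

[0, 1, 2, 0, 0, 0, 0, 1, 0, 1, 0, 0, 0]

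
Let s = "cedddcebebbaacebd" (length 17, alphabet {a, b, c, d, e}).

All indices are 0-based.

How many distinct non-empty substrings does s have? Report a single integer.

rank→(start, suffix):
  0 → (11, 'aacebd')
  1 → (12, 'acebd')
  2 → (10, 'baacebd')
  3 → (9, 'bbaacebd')
  4 → (15, 'bd')
  5 → (7, 'bebbaacebd')
  6 → (13, 'cebd')
  7 → (5, 'cebebbaacebd')
  8 → (0, 'cedddcebebbaacebd')
  9 → (16, 'd')
  10 → (4, 'dcebebbaacebd')
  11 → (3, 'ddcebebbaacebd')
  12 → (2, 'dddcebebbaacebd')
  13 → (8, 'ebbaacebd')
  14 → (14, 'ebd')
  15 → (6, 'ebebbaacebd')
  16 → (1, 'edddcebebbaacebd')

SA = [11, 12, 10, 9, 15, 7, 13, 5, 0, 16, 4, 3, 2, 8, 14, 6, 1]
[i] adj suffixes → lcp
  [1] 11/12 → 1 ('a')
  [2] 12/10 → 0 ('')
  [3] 10/9 → 1 ('b')
  [4] 9/15 → 1 ('b')
  [5] 15/7 → 1 ('b')
  [6] 7/13 → 0 ('')
  [7] 13/5 → 3 ('ceb')
  [8] 5/0 → 2 ('ce')
  [9] 0/16 → 0 ('')
  [10] 16/4 → 1 ('d')
  [11] 4/3 → 1 ('d')
  [12] 3/2 → 2 ('dd')
  [13] 2/8 → 0 ('')
  [14] 8/14 → 2 ('eb')
  [15] 14/6 → 2 ('eb')
  [16] 6/1 → 1 ('e')

n(n+1)/2 = 17·18/2 = 153
Σ LCP = 0 + 1 + 0 + 1 + 1 + 1 + 0 + 3 + 2 + 0 + 1 + 1 + 2 + 0 + 2 + 2 + 1 = 18
distinct = 153 − 18 = 135

135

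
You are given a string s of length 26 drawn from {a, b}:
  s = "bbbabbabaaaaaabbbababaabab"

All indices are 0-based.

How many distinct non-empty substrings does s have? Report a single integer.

277

rank→(start, suffix):
  0 → (8, 'aaaaaabbbababaabab')
  1 → (9, 'aaaaabbbababaabab')
  2 → (10, 'aaaabbbababaabab')
  3 → (11, 'aaabbbababaabab')
  4 → (21, 'aabab')
  5 → (12, 'aabbbababaabab')
  6 → (24, 'ab')
  7 → (6, 'abaaaaaabbbababaabab')
  8 → (19, 'abaabab')
  9 → (22, 'abab')
  10 → (17, 'ababaabab')
  11 → (3, 'abbabaaaaaabbbababaabab')
  12 → (13, 'abbbababaabab')
  13 → (25, 'b')
  14 → (7, 'baaaaaabbbababaabab')
  15 → (20, 'baabab')
  16 → (23, 'bab')
  17 → (5, 'babaaaaaabbbababaabab')
  18 → (18, 'babaabab')
  19 → (16, 'bababaabab')
  20 → (2, 'babbabaaaaaabbbababaabab')
  21 → (4, 'bbabaaaaaabbbababaabab')
  22 → (15, 'bbababaabab')
  23 → (1, 'bbabbabaaaaaabbbababaabab')
  24 → (14, 'bbbababaabab')
  25 → (0, 'bbbabbabaaaaaabbbababaabab')

SA = [8, 9, 10, 11, 21, 12, 24, 6, 19, 22, 17, 3, 13, 25, 7, 20, 23, 5, 18, 16, 2, 4, 15, 1, 14, 0]
[i] adj suffixes → lcp
  [1] 8/9 → 5 ('aaaaa')
  [2] 9/10 → 4 ('aaaa')
  [3] 10/11 → 3 ('aaa')
  [4] 11/21 → 2 ('aa')
  [5] 21/12 → 3 ('aab')
  [6] 12/24 → 1 ('a')
  [7] 24/6 → 2 ('ab')
  [8] 6/19 → 4 ('abaa')
  [9] 19/22 → 3 ('aba')
  [10] 22/17 → 4 ('abab')
  [11] 17/3 → 2 ('ab')
  [12] 3/13 → 3 ('abb')
  [13] 13/25 → 0 ('')
  [14] 25/7 → 1 ('b')
  [15] 7/20 → 3 ('baa')
  [16] 20/23 → 2 ('ba')
  [17] 23/5 → 3 ('bab')
  [18] 5/18 → 5 ('babaa')
  [19] 18/16 → 4 ('baba')
  [20] 16/2 → 3 ('bab')
  [21] 2/4 → 1 ('b')
  [22] 4/15 → 5 ('bbaba')
  [23] 15/1 → 4 ('bbab')
  [24] 1/14 → 2 ('bb')
  [25] 14/0 → 5 ('bbbab')

n(n+1)/2 = 26·27/2 = 351
Σ LCP = 0 + 5 + 4 + 3 + 2 + 3 + 1 + 2 + 4 + 3 + 4 + 2 + 3 + 0 + 1 + 3 + 2 + 3 + 5 + 4 + 3 + 1 + 5 + 4 + 2 + 5 = 74
distinct = 351 − 74 = 277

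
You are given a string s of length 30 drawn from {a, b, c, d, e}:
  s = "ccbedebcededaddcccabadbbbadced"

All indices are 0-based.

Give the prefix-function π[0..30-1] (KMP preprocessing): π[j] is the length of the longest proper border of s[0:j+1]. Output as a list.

π[0] = 0
j=1 s[j]='c': π[1]=1 (border 'c')
j=2 s[j]='b': k: 1→0; π[2]=0 (border '')
j=3 s[j]='e': π[3]=0 (border '')
j=4 s[j]='d': π[4]=0 (border '')
j=5 s[j]='e': π[5]=0 (border '')
j=6 s[j]='b': π[6]=0 (border '')
j=7 s[j]='c': π[7]=1 (border 'c')
j=8 s[j]='e': k: 1→0; π[8]=0 (border '')
j=9 s[j]='d': π[9]=0 (border '')
j=10 s[j]='e': π[10]=0 (border '')
j=11 s[j]='d': π[11]=0 (border '')
j=12 s[j]='a': π[12]=0 (border '')
j=13 s[j]='d': π[13]=0 (border '')
j=14 s[j]='d': π[14]=0 (border '')
j=15 s[j]='c': π[15]=1 (border 'c')
j=16 s[j]='c': π[16]=2 (border 'cc')
j=17 s[j]='c': k: 2→1; π[17]=2 (border 'cc')
j=18 s[j]='a': k: 2→1→0; π[18]=0 (border '')
j=19 s[j]='b': π[19]=0 (border '')
j=20 s[j]='a': π[20]=0 (border '')
j=21 s[j]='d': π[21]=0 (border '')
j=22 s[j]='b': π[22]=0 (border '')
j=23 s[j]='b': π[23]=0 (border '')
j=24 s[j]='b': π[24]=0 (border '')
j=25 s[j]='a': π[25]=0 (border '')
j=26 s[j]='d': π[26]=0 (border '')
j=27 s[j]='c': π[27]=1 (border 'c')
j=28 s[j]='e': k: 1→0; π[28]=0 (border '')
j=29 s[j]='d': π[29]=0 (border '')

[0, 1, 0, 0, 0, 0, 0, 1, 0, 0, 0, 0, 0, 0, 0, 1, 2, 2, 0, 0, 0, 0, 0, 0, 0, 0, 0, 1, 0, 0]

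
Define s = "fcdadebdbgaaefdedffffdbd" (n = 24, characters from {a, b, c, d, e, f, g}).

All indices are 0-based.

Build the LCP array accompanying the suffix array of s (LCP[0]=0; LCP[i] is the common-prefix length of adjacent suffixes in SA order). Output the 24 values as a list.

[0, 1, 1, 0, 2, 1, 0, 0, 1, 1, 2, 1, 2, 1, 0, 1, 1, 0, 1, 2, 1, 2, 3, 0]

rank→(start, suffix):
  0 → (10, 'aaefdedffffdbd')
  1 → (3, 'adebdbgaaefdedffffdbd')
  2 → (11, 'aefdedffffdbd')
  3 → (22, 'bd')
  4 → (6, 'bdbgaaefdedffffdbd')
  5 → (8, 'bgaaefdedffffdbd')
  6 → (1, 'cdadebdbgaaefdedffffdbd')
  7 → (23, 'd')
  8 → (2, 'dadebdbgaaefdedffffdbd')
  9 → (21, 'dbd')
  10 → (7, 'dbgaaefdedffffdbd')
  11 → (4, 'debdbgaaefdedffffdbd')
  12 → (14, 'dedffffdbd')
  13 → (16, 'dffffdbd')
  14 → (5, 'ebdbgaaefdedffffdbd')
  15 → (15, 'edffffdbd')
  16 → (12, 'efdedffffdbd')
  17 → (0, 'fcdadebdbgaaefdedffffdbd')
  18 → (20, 'fdbd')
  19 → (13, 'fdedffffdbd')
  20 → (19, 'ffdbd')
  21 → (18, 'fffdbd')
  22 → (17, 'ffffdbd')
  23 → (9, 'gaaefdedffffdbd')

SA = [10, 3, 11, 22, 6, 8, 1, 23, 2, 21, 7, 4, 14, 16, 5, 15, 12, 0, 20, 13, 19, 18, 17, 9]
rank  pair      lcp
   1  s[10:],s[3:]  1  'a'
   2  s[3:],s[11:]  1  'a'
   3  s[11:],s[22:]  0  ''
   4  s[22:],s[6:]  2  'bd'
   5  s[6:],s[8:]  1  'b'
   6  s[8:],s[1:]  0  ''
   7  s[1:],s[23:]  0  ''
   8  s[23:],s[2:]  1  'd'
   9  s[2:],s[21:]  1  'd'
  10  s[21:],s[7:]  2  'db'
  11  s[7:],s[4:]  1  'd'
  12  s[4:],s[14:]  2  'de'
  13  s[14:],s[16:]  1  'd'
  14  s[16:],s[5:]  0  ''
  15  s[5:],s[15:]  1  'e'
  16  s[15:],s[12:]  1  'e'
  17  s[12:],s[0:]  0  ''
  18  s[0:],s[20:]  1  'f'
  19  s[20:],s[13:]  2  'fd'
  20  s[13:],s[19:]  1  'f'
  21  s[19:],s[18:]  2  'ff'
  22  s[18:],s[17:]  3  'fff'
  23  s[17:],s[9:]  0  ''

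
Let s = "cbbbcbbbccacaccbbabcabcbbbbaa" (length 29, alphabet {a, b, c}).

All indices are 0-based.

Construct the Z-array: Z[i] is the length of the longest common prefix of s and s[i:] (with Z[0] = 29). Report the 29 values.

Z[0]=29
i=1: outside box; Z[1]=0
i=2: outside box; Z[2]=0
i=3: outside box; Z[3]=0
i=4: outside box; Z[4]=5 extend→box=[4,9)
i=5: min(r-i=4, Z[1]=0)=0; Z[5]=0
i=6: min(r-i=3, Z[2]=0)=0; Z[6]=0
i=7: min(r-i=2, Z[3]=0)=0; Z[7]=0
i=8: min(r-i=1, Z[4]=5)=1; Z[8]=1
i=9: outside box; Z[9]=1 extend→box=[9,10)
i=10: outside box; Z[10]=0
i=11: outside box; Z[11]=1 extend→box=[11,12)
i=12: outside box; Z[12]=0
i=13: outside box; Z[13]=1 extend→box=[13,14)
i=14: outside box; Z[14]=3 extend→box=[14,17)
i=15: min(r-i=2, Z[1]=0)=0; Z[15]=0
i=16: min(r-i=1, Z[2]=0)=0; Z[16]=0
i=17: outside box; Z[17]=0
i=18: outside box; Z[18]=0
i=19: outside box; Z[19]=1 extend→box=[19,20)
i=20: outside box; Z[20]=0
i=21: outside box; Z[21]=0
i=22: outside box; Z[22]=4 extend→box=[22,26)
i=23: min(r-i=3, Z[1]=0)=0; Z[23]=0
i=24: min(r-i=2, Z[2]=0)=0; Z[24]=0
i=25: min(r-i=1, Z[3]=0)=0; Z[25]=0
i=26: outside box; Z[26]=0
i=27: outside box; Z[27]=0
i=28: outside box; Z[28]=0

[29, 0, 0, 0, 5, 0, 0, 0, 1, 1, 0, 1, 0, 1, 3, 0, 0, 0, 0, 1, 0, 0, 4, 0, 0, 0, 0, 0, 0]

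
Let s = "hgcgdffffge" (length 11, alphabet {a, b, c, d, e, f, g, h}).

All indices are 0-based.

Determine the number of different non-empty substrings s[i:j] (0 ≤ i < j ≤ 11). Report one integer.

sorted suffixes:
  #0 SA[0]=2  'cgdffffge'
  #1 SA[1]=4  'dffffge'
  #2 SA[2]=10  'e'
  #3 SA[3]=5  'ffffge'
  #4 SA[4]=6  'fffge'
  #5 SA[5]=7  'ffge'
  #6 SA[6]=8  'fge'
  #7 SA[7]=1  'gcgdffffge'
  #8 SA[8]=3  'gdffffge'
  #9 SA[9]=9  'ge'
  #10 SA[10]=0  'hgcgdffffge'

SA = [2, 4, 10, 5, 6, 7, 8, 1, 3, 9, 0]
i: (SA[i-1],SA[i]) lcp shared
  1: (2,4) 0 ''
  2: (4,10) 0 ''
  3: (10,5) 0 ''
  4: (5,6) 3 'fff'
  5: (6,7) 2 'ff'
  6: (7,8) 1 'f'
  7: (8,1) 0 ''
  8: (1,3) 1 'g'
  9: (3,9) 1 'g'
  10: (9,0) 0 ''

n(n+1)/2 = 11·12/2 = 66
Σ LCP = 0 + 0 + 0 + 0 + 3 + 2 + 1 + 0 + 1 + 1 + 0 = 8
distinct = 66 − 8 = 58

58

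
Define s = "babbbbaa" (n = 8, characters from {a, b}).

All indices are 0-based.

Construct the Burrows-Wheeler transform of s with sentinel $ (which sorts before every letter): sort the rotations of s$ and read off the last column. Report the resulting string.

rank  rotation   last
    0  $babbbbaa  a
    1  a$babbbba  a
    2  aa$babbbb  b
    3  abbbbaa$b  b
    4  baa$babbb  b
    5  babbbbaa$  $
    6  bbaa$babb  b
    7  bbbaa$bab  b
    8  bbbbaa$ba  a

aabbb$bba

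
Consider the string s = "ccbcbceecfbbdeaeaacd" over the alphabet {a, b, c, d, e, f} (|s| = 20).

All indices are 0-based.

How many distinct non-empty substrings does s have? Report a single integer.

rank→(start, suffix):
  0 → (16, 'aacd')
  1 → (17, 'acd')
  2 → (14, 'aeaacd')
  3 → (10, 'bbdeaeaacd')
  4 → (2, 'bcbceecfbbdeaeaacd')
  5 → (4, 'bceecfbbdeaeaacd')
  6 → (11, 'bdeaeaacd')
  7 → (1, 'cbcbceecfbbdeaeaacd')
  8 → (3, 'cbceecfbbdeaeaacd')
  9 → (0, 'ccbcbceecfbbdeaeaacd')
  10 → (18, 'cd')
  11 → (5, 'ceecfbbdeaeaacd')
  12 → (8, 'cfbbdeaeaacd')
  13 → (19, 'd')
  14 → (12, 'deaeaacd')
  15 → (15, 'eaacd')
  16 → (13, 'eaeaacd')
  17 → (7, 'ecfbbdeaeaacd')
  18 → (6, 'eecfbbdeaeaacd')
  19 → (9, 'fbbdeaeaacd')

SA = [16, 17, 14, 10, 2, 4, 11, 1, 3, 0, 18, 5, 8, 19, 12, 15, 13, 7, 6, 9]
rank  pair      lcp
   1  s[16:],s[17:]  1  'a'
   2  s[17:],s[14:]  1  'a'
   3  s[14:],s[10:]  0  ''
   4  s[10:],s[2:]  1  'b'
   5  s[2:],s[4:]  2  'bc'
   6  s[4:],s[11:]  1  'b'
   7  s[11:],s[1:]  0  ''
   8  s[1:],s[3:]  3  'cbc'
   9  s[3:],s[0:]  1  'c'
  10  s[0:],s[18:]  1  'c'
  11  s[18:],s[5:]  1  'c'
  12  s[5:],s[8:]  1  'c'
  13  s[8:],s[19:]  0  ''
  14  s[19:],s[12:]  1  'd'
  15  s[12:],s[15:]  0  ''
  16  s[15:],s[13:]  2  'ea'
  17  s[13:],s[7:]  1  'e'
  18  s[7:],s[6:]  1  'e'
  19  s[6:],s[9:]  0  ''

n(n+1)/2 = 20·21/2 = 210
Σ LCP = 0 + 1 + 1 + 0 + 1 + 2 + 1 + 0 + 3 + 1 + 1 + 1 + 1 + 0 + 1 + 0 + 2 + 1 + 1 + 0 = 18
distinct = 210 − 18 = 192

192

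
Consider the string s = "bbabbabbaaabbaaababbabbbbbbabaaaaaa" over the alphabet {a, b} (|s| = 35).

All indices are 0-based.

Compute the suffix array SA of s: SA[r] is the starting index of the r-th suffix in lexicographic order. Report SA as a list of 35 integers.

[34, 33, 32, 31, 30, 29, 13, 8, 14, 9, 27, 15, 10, 5, 2, 17, 20, 28, 12, 7, 26, 4, 1, 16, 19, 11, 6, 25, 3, 0, 18, 24, 23, 22, 21]

sorted suffixes:
  #0 SA[0]=34  'a'
  #1 SA[1]=33  'aa'
  #2 SA[2]=32  'aaa'
  #3 SA[3]=31  'aaaa'
  #4 SA[4]=30  'aaaaa'
  #5 SA[5]=29  'aaaaaa'
  #6 SA[6]=13  'aaababbabbbbbbabaaaaaa'
  #7 SA[7]=8  'aaabbaaababbabbbbbbabaaaaaa'
  #8 SA[8]=14  'aababbabbbbbbabaaaaaa'
  #9 SA[9]=9  'aabbaaababbabbbbbbabaaaaaa'
  #10 SA[10]=27  'abaaaaaa'
  #11 SA[11]=15  'ababbabbbbbbabaaaaaa'
  #12 SA[12]=10  'abbaaababbabbbbbbabaaaaaa'
  #13 SA[13]=5  'abbaaabbaaababbabbbbbbabaaaaaa'
  #14 SA[14]=2  'abbabbaaabbaaababbabbbbbbabaaaaaa'
  #15 SA[15]=17  'abbabbbbbbabaaaaaa'
  #16 SA[16]=20  'abbbbbbabaaaaaa'
  #17 SA[17]=28  'baaaaaa'
  #18 SA[18]=12  'baaababbabbbbbbabaaaaaa'
  #19 SA[19]=7  'baaabbaaababbabbbbbbabaaaaaa'
  #20 SA[20]=26  'babaaaaaa'
  #21 SA[21]=4  'babbaaabbaaababbabbbbbbabaaaaaa'
  #22 SA[22]=1  'babbabbaaabbaaababbabbbbbbabaaaaaa'
  #23 SA[23]=16  'babbabbbbbbabaaaaaa'
  #24 SA[24]=19  'babbbbbbabaaaaaa'
  #25 SA[25]=11  'bbaaababbabbbbbbabaaaaaa'
  #26 SA[26]=6  'bbaaabbaaababbabbbbbbabaaaaaa'
  #27 SA[27]=25  'bbabaaaaaa'
  #28 SA[28]=3  'bbabbaaabbaaababbabbbbbbabaaaaaa'
  #29 SA[29]=0  'bbabbabbaaabbaaababbabbbbbbabaaaaaa'
  #30 SA[30]=18  'bbabbbbbbabaaaaaa'
  #31 SA[31]=24  'bbbabaaaaaa'
  #32 SA[32]=23  'bbbbabaaaaaa'
  #33 SA[33]=22  'bbbbbabaaaaaa'
  #34 SA[34]=21  'bbbbbbabaaaaaa'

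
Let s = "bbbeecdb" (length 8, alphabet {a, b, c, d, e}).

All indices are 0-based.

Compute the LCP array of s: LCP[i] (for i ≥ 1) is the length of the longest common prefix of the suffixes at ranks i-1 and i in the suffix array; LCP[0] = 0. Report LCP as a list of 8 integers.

sorted suffixes:
  #0 SA[0]=7  'b'
  #1 SA[1]=0  'bbbeecdb'
  #2 SA[2]=1  'bbeecdb'
  #3 SA[3]=2  'beecdb'
  #4 SA[4]=5  'cdb'
  #5 SA[5]=6  'db'
  #6 SA[6]=4  'ecdb'
  #7 SA[7]=3  'eecdb'

SA = [7, 0, 1, 2, 5, 6, 4, 3]
rank  pair      lcp
   1  s[7:],s[0:]  1  'b'
   2  s[0:],s[1:]  2  'bb'
   3  s[1:],s[2:]  1  'b'
   4  s[2:],s[5:]  0  ''
   5  s[5:],s[6:]  0  ''
   6  s[6:],s[4:]  0  ''
   7  s[4:],s[3:]  1  'e'

[0, 1, 2, 1, 0, 0, 0, 1]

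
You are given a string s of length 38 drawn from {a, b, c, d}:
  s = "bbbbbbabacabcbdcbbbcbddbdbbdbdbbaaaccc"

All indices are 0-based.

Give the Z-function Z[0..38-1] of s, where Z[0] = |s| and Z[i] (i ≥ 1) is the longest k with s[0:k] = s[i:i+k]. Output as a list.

[38, 5, 4, 3, 2, 1, 0, 1, 0, 0, 0, 1, 0, 1, 0, 0, 3, 2, 1, 0, 1, 0, 0, 1, 0, 2, 1, 0, 1, 0, 2, 1, 0, 0, 0, 0, 0, 0]

Z[0]=38
i=1: fresh scan; Z[1]=5 extend→box=[1,6)
i=2: min(r-i=4, Z[1]=5)=4; Z[2]=4
i=3: min(r-i=3, Z[2]=4)=3; Z[3]=3
i=4: min(r-i=2, Z[3]=3)=2; Z[4]=2
i=5: min(r-i=1, Z[4]=2)=1; Z[5]=1
i=6: fresh scan; Z[6]=0
i=7: fresh scan; Z[7]=1 extend→box=[7,8)
i=8: fresh scan; Z[8]=0
i=9: fresh scan; Z[9]=0
i=10: fresh scan; Z[10]=0
i=11: fresh scan; Z[11]=1 extend→box=[11,12)
i=12: fresh scan; Z[12]=0
i=13: fresh scan; Z[13]=1 extend→box=[13,14)
i=14: fresh scan; Z[14]=0
i=15: fresh scan; Z[15]=0
i=16: fresh scan; Z[16]=3 extend→box=[16,19)
i=17: min(r-i=2, Z[1]=5)=2; Z[17]=2
i=18: min(r-i=1, Z[2]=4)=1; Z[18]=1
i=19: fresh scan; Z[19]=0
i=20: fresh scan; Z[20]=1 extend→box=[20,21)
i=21: fresh scan; Z[21]=0
i=22: fresh scan; Z[22]=0
i=23: fresh scan; Z[23]=1 extend→box=[23,24)
i=24: fresh scan; Z[24]=0
i=25: fresh scan; Z[25]=2 extend→box=[25,27)
i=26: min(r-i=1, Z[1]=5)=1; Z[26]=1
i=27: fresh scan; Z[27]=0
i=28: fresh scan; Z[28]=1 extend→box=[28,29)
i=29: fresh scan; Z[29]=0
i=30: fresh scan; Z[30]=2 extend→box=[30,32)
i=31: min(r-i=1, Z[1]=5)=1; Z[31]=1
i=32: fresh scan; Z[32]=0
i=33: fresh scan; Z[33]=0
i=34: fresh scan; Z[34]=0
i=35: fresh scan; Z[35]=0
i=36: fresh scan; Z[36]=0
i=37: fresh scan; Z[37]=0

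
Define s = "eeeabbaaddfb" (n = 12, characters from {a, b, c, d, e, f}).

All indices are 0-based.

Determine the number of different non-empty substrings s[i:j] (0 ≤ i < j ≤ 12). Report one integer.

70

rank→(start, suffix):
  0 → (6, 'aaddfb')
  1 → (3, 'abbaaddfb')
  2 → (7, 'addfb')
  3 → (11, 'b')
  4 → (5, 'baaddfb')
  5 → (4, 'bbaaddfb')
  6 → (8, 'ddfb')
  7 → (9, 'dfb')
  8 → (2, 'eabbaaddfb')
  9 → (1, 'eeabbaaddfb')
  10 → (0, 'eeeabbaaddfb')
  11 → (10, 'fb')

SA = [6, 3, 7, 11, 5, 4, 8, 9, 2, 1, 0, 10]
[i] adj suffixes → lcp
  [1] 6/3 → 1 ('a')
  [2] 3/7 → 1 ('a')
  [3] 7/11 → 0 ('')
  [4] 11/5 → 1 ('b')
  [5] 5/4 → 1 ('b')
  [6] 4/8 → 0 ('')
  [7] 8/9 → 1 ('d')
  [8] 9/2 → 0 ('')
  [9] 2/1 → 1 ('e')
  [10] 1/0 → 2 ('ee')
  [11] 0/10 → 0 ('')

n(n+1)/2 = 12·13/2 = 78
Σ LCP = 0 + 1 + 1 + 0 + 1 + 1 + 0 + 1 + 0 + 1 + 2 + 0 = 8
distinct = 78 − 8 = 70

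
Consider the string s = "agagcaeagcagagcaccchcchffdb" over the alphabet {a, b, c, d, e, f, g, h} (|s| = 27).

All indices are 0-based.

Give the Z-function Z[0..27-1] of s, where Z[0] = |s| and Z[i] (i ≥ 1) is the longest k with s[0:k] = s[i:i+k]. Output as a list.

Z[0]=27
i=1: fresh scan; Z[1]=0
i=2: fresh scan; Z[2]=2 grow→box=[2,4)
i=3: min(r-i=1, Z[1]=0)=0; Z[3]=0
i=4: fresh scan; Z[4]=0
i=5: fresh scan; Z[5]=1 grow→box=[5,6)
i=6: fresh scan; Z[6]=0
i=7: fresh scan; Z[7]=2 grow→box=[7,9)
i=8: min(r-i=1, Z[1]=0)=0; Z[8]=0
i=9: fresh scan; Z[9]=0
i=10: fresh scan; Z[10]=6 grow→box=[10,16)
i=11: min(r-i=5, Z[1]=0)=0; Z[11]=0
i=12: min(r-i=4, Z[2]=2)=2; Z[12]=2
i=13: min(r-i=3, Z[3]=0)=0; Z[13]=0
i=14: min(r-i=2, Z[4]=0)=0; Z[14]=0
i=15: min(r-i=1, Z[5]=1)=1; Z[15]=1
i=16: fresh scan; Z[16]=0
i=17: fresh scan; Z[17]=0
i=18: fresh scan; Z[18]=0
i=19: fresh scan; Z[19]=0
i=20: fresh scan; Z[20]=0
i=21: fresh scan; Z[21]=0
i=22: fresh scan; Z[22]=0
i=23: fresh scan; Z[23]=0
i=24: fresh scan; Z[24]=0
i=25: fresh scan; Z[25]=0
i=26: fresh scan; Z[26]=0

[27, 0, 2, 0, 0, 1, 0, 2, 0, 0, 6, 0, 2, 0, 0, 1, 0, 0, 0, 0, 0, 0, 0, 0, 0, 0, 0]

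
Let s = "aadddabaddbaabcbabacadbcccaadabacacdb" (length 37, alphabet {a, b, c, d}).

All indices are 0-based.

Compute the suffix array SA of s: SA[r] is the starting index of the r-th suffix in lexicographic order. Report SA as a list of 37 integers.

[11, 26, 0, 29, 16, 5, 12, 31, 18, 33, 27, 20, 7, 1, 36, 10, 15, 30, 17, 6, 13, 22, 25, 32, 19, 14, 24, 23, 34, 28, 4, 35, 9, 21, 3, 8, 2]

rank→(start, suffix):
  0 → (11, 'aabcbabacadbcccaadabacacdb')
  1 → (26, 'aadabacacdb')
  2 → (0, 'aadddabaddbaabcbabacadbcccaadabacacdb')
  3 → (29, 'abacacdb')
  4 → (16, 'abacadbcccaadabacacdb')
  5 → (5, 'abaddbaabcbabacadbcccaadabacacdb')
  6 → (12, 'abcbabacadbcccaadabacacdb')
  7 → (31, 'acacdb')
  8 → (18, 'acadbcccaadabacacdb')
  9 → (33, 'acdb')
  10 → (27, 'adabacacdb')
  11 → (20, 'adbcccaadabacacdb')
  12 → (7, 'addbaabcbabacadbcccaadabacacdb')
  13 → (1, 'adddabaddbaabcbabacadbcccaadabacacdb')
  14 → (36, 'b')
  15 → (10, 'baabcbabacadbcccaadabacacdb')
  16 → (15, 'babacadbcccaadabacacdb')
  17 → (30, 'bacacdb')
  18 → (17, 'bacadbcccaadabacacdb')
  19 → (6, 'baddbaabcbabacadbcccaadabacacdb')
  20 → (13, 'bcbabacadbcccaadabacacdb')
  21 → (22, 'bcccaadabacacdb')
  22 → (25, 'caadabacacdb')
  23 → (32, 'cacdb')
  24 → (19, 'cadbcccaadabacacdb')
  25 → (14, 'cbabacadbcccaadabacacdb')
  26 → (24, 'ccaadabacacdb')
  27 → (23, 'cccaadabacacdb')
  28 → (34, 'cdb')
  29 → (28, 'dabacacdb')
  30 → (4, 'dabaddbaabcbabacadbcccaadabacacdb')
  31 → (35, 'db')
  32 → (9, 'dbaabcbabacadbcccaadabacacdb')
  33 → (21, 'dbcccaadabacacdb')
  34 → (3, 'ddabaddbaabcbabacadbcccaadabacacdb')
  35 → (8, 'ddbaabcbabacadbcccaadabacacdb')
  36 → (2, 'dddabaddbaabcbabacadbcccaadabacacdb')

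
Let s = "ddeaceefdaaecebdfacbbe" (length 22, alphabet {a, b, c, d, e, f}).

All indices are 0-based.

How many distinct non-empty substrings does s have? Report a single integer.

235

rank | idx | suffix
   0 |   9 | aaecebdfacbbe
   1 |  17 | acbbe
   2 |   3 | aceefdaaecebdfacbbe
   3 |  10 | aecebdfacbbe
   4 |  19 | bbe
   5 |  14 | bdfacbbe
   6 |  20 | be
   7 |  18 | cbbe
   8 |  12 | cebdfacbbe
   9 |   4 | ceefdaaecebdfacbbe
  10 |   8 | daaecebdfacbbe
  11 |   0 | ddeaceefdaaecebdfacbbe
  12 |   1 | deaceefdaaecebdfacbbe
  13 |  15 | dfacbbe
  14 |  21 | e
  15 |   2 | eaceefdaaecebdfacbbe
  16 |  13 | ebdfacbbe
  17 |  11 | ecebdfacbbe
  18 |   5 | eefdaaecebdfacbbe
  19 |   6 | efdaaecebdfacbbe
  20 |  16 | facbbe
  21 |   7 | fdaaecebdfacbbe

SA = [9, 17, 3, 10, 19, 14, 20, 18, 12, 4, 8, 0, 1, 15, 21, 2, 13, 11, 5, 6, 16, 7]
[i] adj suffixes → lcp
  [1] 9/17 → 1 ('a')
  [2] 17/3 → 2 ('ac')
  [3] 3/10 → 1 ('a')
  [4] 10/19 → 0 ('')
  [5] 19/14 → 1 ('b')
  [6] 14/20 → 1 ('b')
  [7] 20/18 → 0 ('')
  [8] 18/12 → 1 ('c')
  [9] 12/4 → 2 ('ce')
  [10] 4/8 → 0 ('')
  [11] 8/0 → 1 ('d')
  [12] 0/1 → 1 ('d')
  [13] 1/15 → 1 ('d')
  [14] 15/21 → 0 ('')
  [15] 21/2 → 1 ('e')
  [16] 2/13 → 1 ('e')
  [17] 13/11 → 1 ('e')
  [18] 11/5 → 1 ('e')
  [19] 5/6 → 1 ('e')
  [20] 6/16 → 0 ('')
  [21] 16/7 → 1 ('f')

n(n+1)/2 = 22·23/2 = 253
Σ LCP = 0 + 1 + 2 + 1 + 0 + 1 + 1 + 0 + 1 + 2 + 0 + 1 + 1 + 1 + 0 + 1 + 1 + 1 + 1 + 1 + 0 + 1 = 18
distinct = 253 − 18 = 235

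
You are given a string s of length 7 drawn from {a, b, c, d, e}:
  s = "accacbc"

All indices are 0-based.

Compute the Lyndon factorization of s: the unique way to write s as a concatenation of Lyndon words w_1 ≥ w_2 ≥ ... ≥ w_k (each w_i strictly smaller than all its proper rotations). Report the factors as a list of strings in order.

["acc", "acbc"]

emit factor 1: 'acc' (i=0, period=3)
emit factor 2: 'acbc' (i=3, period=4)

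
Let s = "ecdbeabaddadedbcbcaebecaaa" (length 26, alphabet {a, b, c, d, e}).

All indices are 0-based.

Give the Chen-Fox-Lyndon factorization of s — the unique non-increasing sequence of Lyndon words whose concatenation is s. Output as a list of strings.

["e", "cd", "be", "abaddadedbcbcaebec", "a", "a", "a"]

emit factor 1: 'e' (i=0, period=1)
emit factor 2: 'cd' (i=1, period=2)
emit factor 3: 'be' (i=3, period=2)
emit factor 4: 'abaddadedbcbcaebec' (i=5, period=18)
emit factor 5: 'a' (i=23, period=1)
emit factor 6: 'a' (i=24, period=1)
emit factor 7: 'a' (i=25, period=1)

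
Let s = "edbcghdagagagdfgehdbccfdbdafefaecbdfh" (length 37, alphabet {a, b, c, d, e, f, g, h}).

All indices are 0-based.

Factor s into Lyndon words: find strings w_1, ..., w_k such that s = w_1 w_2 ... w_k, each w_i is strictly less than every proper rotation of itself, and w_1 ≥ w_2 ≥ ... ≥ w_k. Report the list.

emit factor 1: 'e' (i=0, period=1)
emit factor 2: 'd' (i=1, period=1)
emit factor 3: 'bcghd' (i=2, period=5)
emit factor 4: 'agagagdfgehdbccfdbd' (i=7, period=19)
emit factor 5: 'afef' (i=26, period=4)
emit factor 6: 'aecbdfh' (i=30, period=7)

["e", "d", "bcghd", "agagagdfgehdbccfdbd", "afef", "aecbdfh"]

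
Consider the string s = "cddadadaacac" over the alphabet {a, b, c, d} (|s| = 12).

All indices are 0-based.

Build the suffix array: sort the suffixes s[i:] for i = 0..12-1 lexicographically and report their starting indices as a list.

sorted suffixes:
  #0 SA[0]=7  'aacac'
  #1 SA[1]=10  'ac'
  #2 SA[2]=8  'acac'
  #3 SA[3]=5  'adaacac'
  #4 SA[4]=3  'adadaacac'
  #5 SA[5]=11  'c'
  #6 SA[6]=9  'cac'
  #7 SA[7]=0  'cddadadaacac'
  #8 SA[8]=6  'daacac'
  #9 SA[9]=4  'dadaacac'
  #10 SA[10]=2  'dadadaacac'
  #11 SA[11]=1  'ddadadaacac'

[7, 10, 8, 5, 3, 11, 9, 0, 6, 4, 2, 1]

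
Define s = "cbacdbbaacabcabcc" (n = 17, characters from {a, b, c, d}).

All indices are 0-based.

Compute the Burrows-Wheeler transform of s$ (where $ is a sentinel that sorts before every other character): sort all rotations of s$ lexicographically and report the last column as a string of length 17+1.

cbccabbcdaacab$bac

rank  rotation            last
    0  $cbacdbbaacabcabcc  c
    1  aacabcabcc$cbacdbb  b
    2  abcabcc$cbacdbbaac  c
    3  abcc$cbacdbbaacabc  c
    4  acabcabcc$cbacdbba  a
    5  acdbbaacabcabcc$cb  b
    6  baacabcabcc$cbacdb  b
    7  bacdbbaacabcabcc$c  c
    8  bbaacabcabcc$cbacd  d
    9  bcabcc$cbacdbbaaca  a
   10  bcc$cbacdbbaacabca  a
   11  c$cbacdbbaacabcabc  c
   12  cabcabcc$cbacdbbaa  a
   13  cabcc$cbacdbbaacab  b
   14  cbacdbbaacabcabcc$  $
   15  cc$cbacdbbaacabcab  b
   16  cdbbaacabcabcc$cba  a
   17  dbbaacabcabcc$cbac  c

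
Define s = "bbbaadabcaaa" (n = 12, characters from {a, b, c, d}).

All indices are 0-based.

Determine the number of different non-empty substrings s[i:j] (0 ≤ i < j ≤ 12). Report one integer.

67

rank→(start, suffix):
  0 → (11, 'a')
  1 → (10, 'aa')
  2 → (9, 'aaa')
  3 → (3, 'aadabcaaa')
  4 → (6, 'abcaaa')
  5 → (4, 'adabcaaa')
  6 → (2, 'baadabcaaa')
  7 → (1, 'bbaadabcaaa')
  8 → (0, 'bbbaadabcaaa')
  9 → (7, 'bcaaa')
  10 → (8, 'caaa')
  11 → (5, 'dabcaaa')

SA = [11, 10, 9, 3, 6, 4, 2, 1, 0, 7, 8, 5]
rank  pair      lcp
   1  s[11:],s[10:]  1  'a'
   2  s[10:],s[9:]  2  'aa'
   3  s[9:],s[3:]  2  'aa'
   4  s[3:],s[6:]  1  'a'
   5  s[6:],s[4:]  1  'a'
   6  s[4:],s[2:]  0  ''
   7  s[2:],s[1:]  1  'b'
   8  s[1:],s[0:]  2  'bb'
   9  s[0:],s[7:]  1  'b'
  10  s[7:],s[8:]  0  ''
  11  s[8:],s[5:]  0  ''

n(n+1)/2 = 12·13/2 = 78
Σ LCP = 0 + 1 + 2 + 2 + 1 + 1 + 0 + 1 + 2 + 1 + 0 + 0 = 11
distinct = 78 − 11 = 67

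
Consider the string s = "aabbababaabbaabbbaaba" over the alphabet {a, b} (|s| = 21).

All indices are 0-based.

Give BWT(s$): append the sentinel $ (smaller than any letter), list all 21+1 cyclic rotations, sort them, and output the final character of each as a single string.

rank  rotation                last
    0  $aabbababaabbaabbbaaba  a
    1  a$aabbababaabbaabbbaab  b
    2  aaba$aabbababaabbaabbb  b
    3  aabbaabbbaaba$aabbabab  b
    4  aabbababaabbaabbbaaba$  $
    5  aabbbaaba$aabbababaabb  b
    6  aba$aabbababaabbaabbba  a
    7  abaabbaabbbaaba$aabbab  b
    8  ababaabbaabbbaaba$aabb  b
    9  abbaabbbaaba$aabbababa  a
   10  abbababaabbaabbbaaba$a  a
   11  abbbaaba$aabbababaabba  a
   12  ba$aabbababaabbaabbbaa  a
   13  baaba$aabbababaabbaabb  b
   14  baabbaabbbaaba$aabbaba  a
   15  baabbbaaba$aabbababaab  b
   16  babaabbaabbbaaba$aabba  a
   17  bababaabbaabbbaaba$aab  b
   18  bbaaba$aabbababaabbaab  b
   19  bbaabbbaaba$aabbababaa  a
   20  bbababaabbaabbbaaba$aa  a
   21  bbbaaba$aabbababaabbaa  a

abbb$babbaaaabababbaaa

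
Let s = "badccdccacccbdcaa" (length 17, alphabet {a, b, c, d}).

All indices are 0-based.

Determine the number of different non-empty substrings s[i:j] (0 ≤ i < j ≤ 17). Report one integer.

sorted suffixes:
  #0 SA[0]=16  'a'
  #1 SA[1]=15  'aa'
  #2 SA[2]=8  'acccbdcaa'
  #3 SA[3]=1  'adccdccacccbdcaa'
  #4 SA[4]=0  'badccdccacccbdcaa'
  #5 SA[5]=12  'bdcaa'
  #6 SA[6]=14  'caa'
  #7 SA[7]=7  'cacccbdcaa'
  #8 SA[8]=11  'cbdcaa'
  #9 SA[9]=6  'ccacccbdcaa'
  #10 SA[10]=10  'ccbdcaa'
  #11 SA[11]=9  'cccbdcaa'
  #12 SA[12]=3  'ccdccacccbdcaa'
  #13 SA[13]=4  'cdccacccbdcaa'
  #14 SA[14]=13  'dcaa'
  #15 SA[15]=5  'dccacccbdcaa'
  #16 SA[16]=2  'dccdccacccbdcaa'

SA = [16, 15, 8, 1, 0, 12, 14, 7, 11, 6, 10, 9, 3, 4, 13, 5, 2]
i: (SA[i-1],SA[i]) lcp shared
  1: (16,15) 1 'a'
  2: (15,8) 1 'a'
  3: (8,1) 1 'a'
  4: (1,0) 0 ''
  5: (0,12) 1 'b'
  6: (12,14) 0 ''
  7: (14,7) 2 'ca'
  8: (7,11) 1 'c'
  9: (11,6) 1 'c'
  10: (6,10) 2 'cc'
  11: (10,9) 2 'cc'
  12: (9,3) 2 'cc'
  13: (3,4) 1 'c'
  14: (4,13) 0 ''
  15: (13,5) 2 'dc'
  16: (5,2) 3 'dcc'

n(n+1)/2 = 17·18/2 = 153
Σ LCP = 0 + 1 + 1 + 1 + 0 + 1 + 0 + 2 + 1 + 1 + 2 + 2 + 2 + 1 + 0 + 2 + 3 = 20
distinct = 153 − 20 = 133

133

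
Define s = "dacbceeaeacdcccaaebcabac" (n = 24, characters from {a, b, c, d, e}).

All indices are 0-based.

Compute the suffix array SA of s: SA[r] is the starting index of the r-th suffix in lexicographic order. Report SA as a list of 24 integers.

[15, 20, 22, 1, 9, 7, 16, 21, 18, 3, 23, 14, 19, 2, 13, 12, 10, 4, 0, 11, 8, 6, 17, 5]

rank | idx | suffix
   0 |  15 | aaebcabac
   1 |  20 | abac
   2 |  22 | ac
   3 |   1 | acbceeaeacdcccaaebcabac
   4 |   9 | acdcccaaebcabac
   5 |   7 | aeacdcccaaebcabac
   6 |  16 | aebcabac
   7 |  21 | bac
   8 |  18 | bcabac
   9 |   3 | bceeaeacdcccaaebcabac
  10 |  23 | c
  11 |  14 | caaebcabac
  12 |  19 | cabac
  13 |   2 | cbceeaeacdcccaaebcabac
  14 |  13 | ccaaebcabac
  15 |  12 | cccaaebcabac
  16 |  10 | cdcccaaebcabac
  17 |   4 | ceeaeacdcccaaebcabac
  18 |   0 | dacbceeaeacdcccaaebcabac
  19 |  11 | dcccaaebcabac
  20 |   8 | eacdcccaaebcabac
  21 |   6 | eaeacdcccaaebcabac
  22 |  17 | ebcabac
  23 |   5 | eeaeacdcccaaebcabac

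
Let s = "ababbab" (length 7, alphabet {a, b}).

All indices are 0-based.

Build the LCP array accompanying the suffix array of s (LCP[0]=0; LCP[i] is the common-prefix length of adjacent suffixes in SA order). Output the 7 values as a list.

rank | idx | suffix
   0 |   5 | ab
   1 |   0 | ababbab
   2 |   2 | abbab
   3 |   6 | b
   4 |   4 | bab
   5 |   1 | babbab
   6 |   3 | bbab

SA = [5, 0, 2, 6, 4, 1, 3]
i: (SA[i-1],SA[i]) lcp shared
  1: (5,0) 2 'ab'
  2: (0,2) 2 'ab'
  3: (2,6) 0 ''
  4: (6,4) 1 'b'
  5: (4,1) 3 'bab'
  6: (1,3) 1 'b'

[0, 2, 2, 0, 1, 3, 1]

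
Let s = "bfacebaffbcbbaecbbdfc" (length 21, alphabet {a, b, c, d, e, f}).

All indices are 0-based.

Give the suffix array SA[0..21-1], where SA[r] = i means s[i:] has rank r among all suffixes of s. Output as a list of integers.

rank | idx | suffix
   0 |   2 | acebaffbcbbaecbbdfc
   1 |  13 | aecbbdfc
   2 |   6 | affbcbbaecbbdfc
   3 |  12 | baecbbdfc
   4 |   5 | baffbcbbaecbbdfc
   5 |  11 | bbaecbbdfc
   6 |  16 | bbdfc
   7 |   9 | bcbbaecbbdfc
   8 |  17 | bdfc
   9 |   0 | bfacebaffbcbbaecbbdfc
  10 |  20 | c
  11 |  10 | cbbaecbbdfc
  12 |  15 | cbbdfc
  13 |   3 | cebaffbcbbaecbbdfc
  14 |  18 | dfc
  15 |   4 | ebaffbcbbaecbbdfc
  16 |  14 | ecbbdfc
  17 |   1 | facebaffbcbbaecbbdfc
  18 |   8 | fbcbbaecbbdfc
  19 |  19 | fc
  20 |   7 | ffbcbbaecbbdfc

[2, 13, 6, 12, 5, 11, 16, 9, 17, 0, 20, 10, 15, 3, 18, 4, 14, 1, 8, 19, 7]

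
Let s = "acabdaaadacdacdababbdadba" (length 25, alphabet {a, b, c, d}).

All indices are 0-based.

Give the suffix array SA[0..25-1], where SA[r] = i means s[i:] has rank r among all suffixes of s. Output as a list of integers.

[24, 5, 6, 15, 17, 2, 0, 12, 9, 7, 21, 23, 16, 18, 3, 19, 1, 13, 10, 4, 14, 11, 8, 20, 22]

sorted suffixes:
  #0 SA[0]=24  'a'
  #1 SA[1]=5  'aaadacdacdababbdadba'
  #2 SA[2]=6  'aadacdacdababbdadba'
  #3 SA[3]=15  'ababbdadba'
  #4 SA[4]=17  'abbdadba'
  #5 SA[5]=2  'abdaaadacdacdababbdadba'
  #6 SA[6]=0  'acabdaaadacdacdababbdadba'
  #7 SA[7]=12  'acdababbdadba'
  #8 SA[8]=9  'acdacdababbdadba'
  #9 SA[9]=7  'adacdacdababbdadba'
  #10 SA[10]=21  'adba'
  #11 SA[11]=23  'ba'
  #12 SA[12]=16  'babbdadba'
  #13 SA[13]=18  'bbdadba'
  #14 SA[14]=3  'bdaaadacdacdababbdadba'
  #15 SA[15]=19  'bdadba'
  #16 SA[16]=1  'cabdaaadacdacdababbdadba'
  #17 SA[17]=13  'cdababbdadba'
  #18 SA[18]=10  'cdacdababbdadba'
  #19 SA[19]=4  'daaadacdacdababbdadba'
  #20 SA[20]=14  'dababbdadba'
  #21 SA[21]=11  'dacdababbdadba'
  #22 SA[22]=8  'dacdacdababbdadba'
  #23 SA[23]=20  'dadba'
  #24 SA[24]=22  'dba'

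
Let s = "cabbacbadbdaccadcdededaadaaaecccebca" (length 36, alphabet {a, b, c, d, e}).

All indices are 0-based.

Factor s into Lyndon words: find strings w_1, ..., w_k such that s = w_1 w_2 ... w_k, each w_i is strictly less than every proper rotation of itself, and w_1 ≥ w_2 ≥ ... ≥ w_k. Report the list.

emit factor 1: 'c' (i=0, period=1)
emit factor 2: 'abbacbadbdaccadcdeded' (i=1, period=21)
emit factor 3: 'aad' (i=22, period=3)
emit factor 4: 'aaaecccebc' (i=25, period=10)
emit factor 5: 'a' (i=35, period=1)

["c", "abbacbadbdaccadcdeded", "aad", "aaaecccebc", "a"]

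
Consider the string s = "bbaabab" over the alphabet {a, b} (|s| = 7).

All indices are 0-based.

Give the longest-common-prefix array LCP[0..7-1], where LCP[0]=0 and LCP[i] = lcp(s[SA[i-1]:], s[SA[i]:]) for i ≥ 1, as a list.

[0, 1, 2, 0, 1, 2, 1]

sorted suffixes:
  #0 SA[0]=2  'aabab'
  #1 SA[1]=5  'ab'
  #2 SA[2]=3  'abab'
  #3 SA[3]=6  'b'
  #4 SA[4]=1  'baabab'
  #5 SA[5]=4  'bab'
  #6 SA[6]=0  'bbaabab'

SA = [2, 5, 3, 6, 1, 4, 0]
rank  pair      lcp
   1  s[2:],s[5:]  1  'a'
   2  s[5:],s[3:]  2  'ab'
   3  s[3:],s[6:]  0  ''
   4  s[6:],s[1:]  1  'b'
   5  s[1:],s[4:]  2  'ba'
   6  s[4:],s[0:]  1  'b'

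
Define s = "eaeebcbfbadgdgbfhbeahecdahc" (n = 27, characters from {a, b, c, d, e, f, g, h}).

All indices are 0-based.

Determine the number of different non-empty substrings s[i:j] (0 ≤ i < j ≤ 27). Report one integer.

355

rank→(start, suffix):
  0 → (9, 'adgdgbfhbeahecdahc')
  1 → (1, 'aeebcbfbadgdgbfhbeahecdahc')
  2 → (24, 'ahc')
  3 → (19, 'ahecdahc')
  4 → (8, 'badgdgbfhbeahecdahc')
  5 → (4, 'bcbfbadgdgbfhbeahecdahc')
  6 → (17, 'beahecdahc')
  7 → (6, 'bfbadgdgbfhbeahecdahc')
  8 → (14, 'bfhbeahecdahc')
  9 → (26, 'c')
  10 → (5, 'cbfbadgdgbfhbeahecdahc')
  11 → (22, 'cdahc')
  12 → (23, 'dahc')
  13 → (12, 'dgbfhbeahecdahc')
  14 → (10, 'dgdgbfhbeahecdahc')
  15 → (0, 'eaeebcbfbadgdgbfhbeahecdahc')
  16 → (18, 'eahecdahc')
  17 → (3, 'ebcbfbadgdgbfhbeahecdahc')
  18 → (21, 'ecdahc')
  19 → (2, 'eebcbfbadgdgbfhbeahecdahc')
  20 → (7, 'fbadgdgbfhbeahecdahc')
  21 → (15, 'fhbeahecdahc')
  22 → (13, 'gbfhbeahecdahc')
  23 → (11, 'gdgbfhbeahecdahc')
  24 → (16, 'hbeahecdahc')
  25 → (25, 'hc')
  26 → (20, 'hecdahc')

SA = [9, 1, 24, 19, 8, 4, 17, 6, 14, 26, 5, 22, 23, 12, 10, 0, 18, 3, 21, 2, 7, 15, 13, 11, 16, 25, 20]
rank  pair      lcp
   1  s[9:],s[1:]  1  'a'
   2  s[1:],s[24:]  1  'a'
   3  s[24:],s[19:]  2  'ah'
   4  s[19:],s[8:]  0  ''
   5  s[8:],s[4:]  1  'b'
   6  s[4:],s[17:]  1  'b'
   7  s[17:],s[6:]  1  'b'
   8  s[6:],s[14:]  2  'bf'
   9  s[14:],s[26:]  0  ''
  10  s[26:],s[5:]  1  'c'
  11  s[5:],s[22:]  1  'c'
  12  s[22:],s[23:]  0  ''
  13  s[23:],s[12:]  1  'd'
  14  s[12:],s[10:]  2  'dg'
  15  s[10:],s[0:]  0  ''
  16  s[0:],s[18:]  2  'ea'
  17  s[18:],s[3:]  1  'e'
  18  s[3:],s[21:]  1  'e'
  19  s[21:],s[2:]  1  'e'
  20  s[2:],s[7:]  0  ''
  21  s[7:],s[15:]  1  'f'
  22  s[15:],s[13:]  0  ''
  23  s[13:],s[11:]  1  'g'
  24  s[11:],s[16:]  0  ''
  25  s[16:],s[25:]  1  'h'
  26  s[25:],s[20:]  1  'h'

n(n+1)/2 = 27·28/2 = 378
Σ LCP = 0 + 1 + 1 + 2 + 0 + 1 + 1 + 1 + 2 + 0 + 1 + 1 + 0 + 1 + 2 + 0 + 2 + 1 + 1 + 1 + 0 + 1 + 0 + 1 + 0 + 1 + 1 = 23
distinct = 378 − 23 = 355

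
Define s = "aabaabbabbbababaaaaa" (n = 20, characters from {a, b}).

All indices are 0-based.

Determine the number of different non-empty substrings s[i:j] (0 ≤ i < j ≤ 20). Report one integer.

sorted suffixes:
  #0 SA[0]=19  'a'
  #1 SA[1]=18  'aa'
  #2 SA[2]=17  'aaa'
  #3 SA[3]=16  'aaaa'
  #4 SA[4]=15  'aaaaa'
  #5 SA[5]=0  'aabaabbabbbababaaaaa'
  #6 SA[6]=3  'aabbabbbababaaaaa'
  #7 SA[7]=13  'abaaaaa'
  #8 SA[8]=1  'abaabbabbbababaaaaa'
  #9 SA[9]=11  'ababaaaaa'
  #10 SA[10]=4  'abbabbbababaaaaa'
  #11 SA[11]=7  'abbbababaaaaa'
  #12 SA[12]=14  'baaaaa'
  #13 SA[13]=2  'baabbabbbababaaaaa'
  #14 SA[14]=12  'babaaaaa'
  #15 SA[15]=10  'bababaaaaa'
  #16 SA[16]=6  'babbbababaaaaa'
  #17 SA[17]=9  'bbababaaaaa'
  #18 SA[18]=5  'bbabbbababaaaaa'
  #19 SA[19]=8  'bbbababaaaaa'

SA = [19, 18, 17, 16, 15, 0, 3, 13, 1, 11, 4, 7, 14, 2, 12, 10, 6, 9, 5, 8]
i: (SA[i-1],SA[i]) lcp shared
  1: (19,18) 1 'a'
  2: (18,17) 2 'aa'
  3: (17,16) 3 'aaa'
  4: (16,15) 4 'aaaa'
  5: (15,0) 2 'aa'
  6: (0,3) 3 'aab'
  7: (3,13) 1 'a'
  8: (13,1) 4 'abaa'
  9: (1,11) 3 'aba'
  10: (11,4) 2 'ab'
  11: (4,7) 3 'abb'
  12: (7,14) 0 ''
  13: (14,2) 3 'baa'
  14: (2,12) 2 'ba'
  15: (12,10) 4 'baba'
  16: (10,6) 3 'bab'
  17: (6,9) 1 'b'
  18: (9,5) 4 'bbab'
  19: (5,8) 2 'bb'

n(n+1)/2 = 20·21/2 = 210
Σ LCP = 0 + 1 + 2 + 3 + 4 + 2 + 3 + 1 + 4 + 3 + 2 + 3 + 0 + 3 + 2 + 4 + 3 + 1 + 4 + 2 = 47
distinct = 210 − 47 = 163

163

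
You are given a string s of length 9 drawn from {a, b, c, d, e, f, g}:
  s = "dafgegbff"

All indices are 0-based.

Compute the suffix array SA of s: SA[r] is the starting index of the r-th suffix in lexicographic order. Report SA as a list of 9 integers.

rank | idx | suffix
   0 |   1 | afgegbff
   1 |   6 | bff
   2 |   0 | dafgegbff
   3 |   4 | egbff
   4 |   8 | f
   5 |   7 | ff
   6 |   2 | fgegbff
   7 |   5 | gbff
   8 |   3 | gegbff

[1, 6, 0, 4, 8, 7, 2, 5, 3]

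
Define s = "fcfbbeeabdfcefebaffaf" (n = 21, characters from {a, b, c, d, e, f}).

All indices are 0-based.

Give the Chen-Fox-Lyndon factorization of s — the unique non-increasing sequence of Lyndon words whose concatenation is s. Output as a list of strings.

emit factor 1: 'f' (i=0, period=1)
emit factor 2: 'cf' (i=1, period=2)
emit factor 3: 'bbee' (i=3, period=4)
emit factor 4: 'abdfcefebaffaf' (i=7, period=14)

["f", "cf", "bbee", "abdfcefebaffaf"]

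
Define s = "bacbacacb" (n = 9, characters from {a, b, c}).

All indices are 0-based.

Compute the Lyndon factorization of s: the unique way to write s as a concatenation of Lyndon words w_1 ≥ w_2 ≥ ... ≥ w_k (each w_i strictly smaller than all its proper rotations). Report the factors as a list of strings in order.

["b", "acb", "acacb"]

emit factor 1: 'b' (i=0, period=1)
emit factor 2: 'acb' (i=1, period=3)
emit factor 3: 'acacb' (i=4, period=5)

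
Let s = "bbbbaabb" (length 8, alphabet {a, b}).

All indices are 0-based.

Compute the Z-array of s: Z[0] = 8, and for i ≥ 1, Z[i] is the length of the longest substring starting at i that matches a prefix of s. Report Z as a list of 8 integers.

[8, 3, 2, 1, 0, 0, 2, 1]

Z[0]=8
i=1: fresh scan; Z[1]=3 scan→box=[1,4)
i=2: min(r-i=2, Z[1]=3)=2; Z[2]=2
i=3: min(r-i=1, Z[2]=2)=1; Z[3]=1
i=4: fresh scan; Z[4]=0
i=5: fresh scan; Z[5]=0
i=6: fresh scan; Z[6]=2 scan→box=[6,8)
i=7: min(r-i=1, Z[1]=3)=1; Z[7]=1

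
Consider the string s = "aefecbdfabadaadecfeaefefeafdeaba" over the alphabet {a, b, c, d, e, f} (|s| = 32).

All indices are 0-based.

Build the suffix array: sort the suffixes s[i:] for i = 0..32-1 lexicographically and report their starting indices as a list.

[31, 12, 29, 8, 10, 13, 0, 19, 25, 30, 9, 5, 4, 16, 11, 27, 14, 6, 28, 18, 24, 3, 15, 22, 1, 20, 7, 26, 17, 23, 2, 21]

rank | idx | suffix
   0 |  31 | a
   1 |  12 | aadecfeaefefeafdeaba
   2 |  29 | aba
   3 |   8 | abadaadecfeaefefeafdeaba
   4 |  10 | adaadecfeaefefeafdeaba
   5 |  13 | adecfeaefefeafdeaba
   6 |   0 | aefecbdfabadaadecfeaefefeafdeaba
   7 |  19 | aefefeafdeaba
   8 |  25 | afdeaba
   9 |  30 | ba
  10 |   9 | badaadecfeaefefeafdeaba
  11 |   5 | bdfabadaadecfeaefefeafdeaba
  12 |   4 | cbdfabadaadecfeaefefeafdeaba
  13 |  16 | cfeaefefeafdeaba
  14 |  11 | daadecfeaefefeafdeaba
  15 |  27 | deaba
  16 |  14 | decfeaefefeafdeaba
  17 |   6 | dfabadaadecfeaefefeafdeaba
  18 |  28 | eaba
  19 |  18 | eaefefeafdeaba
  20 |  24 | eafdeaba
  21 |   3 | ecbdfabadaadecfeaefefeafdeaba
  22 |  15 | ecfeaefefeafdeaba
  23 |  22 | efeafdeaba
  24 |   1 | efecbdfabadaadecfeaefefeafdeaba
  25 |  20 | efefeafdeaba
  26 |   7 | fabadaadecfeaefefeafdeaba
  27 |  26 | fdeaba
  28 |  17 | feaefefeafdeaba
  29 |  23 | feafdeaba
  30 |   2 | fecbdfabadaadecfeaefefeafdeaba
  31 |  21 | fefeafdeaba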